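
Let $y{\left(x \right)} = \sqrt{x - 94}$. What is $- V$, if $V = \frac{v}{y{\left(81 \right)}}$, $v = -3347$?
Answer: $- \frac{3347 i \sqrt{13}}{13} \approx - 928.29 i$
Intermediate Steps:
$y{\left(x \right)} = \sqrt{-94 + x}$
$V = \frac{3347 i \sqrt{13}}{13}$ ($V = - \frac{3347}{\sqrt{-94 + 81}} = - \frac{3347}{\sqrt{-13}} = - \frac{3347}{i \sqrt{13}} = - 3347 \left(- \frac{i \sqrt{13}}{13}\right) = \frac{3347 i \sqrt{13}}{13} \approx 928.29 i$)
$- V = - \frac{3347 i \sqrt{13}}{13}$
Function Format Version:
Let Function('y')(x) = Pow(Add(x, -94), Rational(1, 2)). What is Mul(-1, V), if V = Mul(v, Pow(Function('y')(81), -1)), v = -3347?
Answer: Mul(Rational(-3347, 13), I, Pow(13, Rational(1, 2))) ≈ Mul(-928.29, I)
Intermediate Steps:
Function('y')(x) = Pow(Add(-94, x), Rational(1, 2))
V = Mul(Rational(3347, 13), I, Pow(13, Rational(1, 2))) (V = Mul(-3347, Pow(Pow(Add(-94, 81), Rational(1, 2)), -1)) = Mul(-3347, Pow(Pow(-13, Rational(1, 2)), -1)) = Mul(-3347, Pow(Mul(I, Pow(13, Rational(1, 2))), -1)) = Mul(-3347, Mul(Rational(-1, 13), I, Pow(13, Rational(1, 2)))) = Mul(Rational(3347, 13), I, Pow(13, Rational(1, 2))) ≈ Mul(928.29, I))
Mul(-1, V) = Mul(-1, Mul(Rational(3347, 13), I, Pow(13, Rational(1, 2)))) = Mul(Rational(-3347, 13), I, Pow(13, Rational(1, 2)))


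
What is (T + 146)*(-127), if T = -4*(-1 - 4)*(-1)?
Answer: -16002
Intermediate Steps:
T = -20 (T = -4*(-5)*(-1) = 20*(-1) = -20)
(T + 146)*(-127) = (-20 + 146)*(-127) = 126*(-127) = -16002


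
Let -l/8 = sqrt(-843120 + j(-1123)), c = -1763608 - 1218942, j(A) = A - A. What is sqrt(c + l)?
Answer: sqrt(-2982550 - 96*I*sqrt(5855)) ≈ 2.127 - 1727.0*I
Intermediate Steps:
j(A) = 0
c = -2982550
l = -96*I*sqrt(5855) (l = -8*sqrt(-843120 + 0) = -96*I*sqrt(5855) ≈ -7345.7*I)
sqrt(c + l) = sqrt(-2982550 - 96*I*sqrt(5855))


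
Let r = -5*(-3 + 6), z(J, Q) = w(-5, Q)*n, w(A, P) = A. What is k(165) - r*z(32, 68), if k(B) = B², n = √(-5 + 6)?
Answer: 27150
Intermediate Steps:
n = 1 (n = √1 = 1)
z(J, Q) = -5 (z(J, Q) = -5*1 = -5)
r = -15 (r = -5*3 = -15)
k(165) - r*z(32, 68) = 165² - (-15)*(-5) = 27225 - 1*75 = 27225 - 75 = 27150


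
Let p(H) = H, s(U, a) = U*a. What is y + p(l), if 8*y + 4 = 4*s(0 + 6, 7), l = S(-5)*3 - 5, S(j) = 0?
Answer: 31/2 ≈ 15.500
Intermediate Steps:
l = -5 (l = 0*3 - 5 = 0 - 5 = -5)
y = 41/2 (y = -½ + (4*((0 + 6)*7))/8 = -½ + (4*(6*7))/8 = -½ + (4*42)/8 = -½ + (⅛)*168 = -½ + 21 = 41/2 ≈ 20.500)
y + p(l) = 41/2 - 5 = 31/2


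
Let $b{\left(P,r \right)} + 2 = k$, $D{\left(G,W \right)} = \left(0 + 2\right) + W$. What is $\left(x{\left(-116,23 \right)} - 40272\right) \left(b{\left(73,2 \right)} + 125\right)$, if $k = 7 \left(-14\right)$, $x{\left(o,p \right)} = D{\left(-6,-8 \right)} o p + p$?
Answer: $-606025$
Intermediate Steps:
$D{\left(G,W \right)} = 2 + W$
$x{\left(o,p \right)} = p - 6 o p$ ($x{\left(o,p \right)} = \left(2 - 8\right) o p + p = - 6 o p + p = p - 6 o p$)
$k = -98$
$b{\left(P,r \right)} = -100$ ($b{\left(P,r \right)} = -2 - 98 = -100$)
$\left(x{\left(-116,23 \right)} - 40272\right) \left(b{\left(73,2 \right)} + 125\right) = \left(23 \left(1 - -696\right) - 40272\right) \left(-100 + 125\right) = \left(23 \left(1 + 696\right) - 40272\right) 25 = \left(23 \cdot 697 - 40272\right) 25 = \left(16031 - 40272\right) 25 = \left(-24241\right) 25 = -606025$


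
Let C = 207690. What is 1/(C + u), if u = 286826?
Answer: 1/494516 ≈ 2.0222e-6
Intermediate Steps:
1/(C + u) = 1/(207690 + 286826) = 1/494516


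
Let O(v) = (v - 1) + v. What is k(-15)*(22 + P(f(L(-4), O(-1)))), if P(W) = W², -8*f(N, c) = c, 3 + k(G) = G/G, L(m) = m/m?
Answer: -1417/32 ≈ -44.281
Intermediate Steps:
L(m) = 1
k(G) = -2 (k(G) = -3 + G/G = -3 + 1 = -2)
O(v) = -1 + 2*v (O(v) = (-1 + v) + v = -1 + 2*v)
f(N, c) = -c/8
k(-15)*(22 + P(f(L(-4), O(-1)))) = -2*(22 + (-(-1 + 2*(-1))/8)²) = -2*(22 + (-(-1 - 2)/8)²) = -2*(22 + (-⅛*(-3))²) = -2*(22 + (3/8)²) = -2*(22 + 9/64) = -2*1417/64 = -1417/32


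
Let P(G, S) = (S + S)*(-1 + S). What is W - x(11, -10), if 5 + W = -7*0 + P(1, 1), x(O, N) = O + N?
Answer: -6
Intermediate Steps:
x(O, N) = N + O
P(G, S) = 2*S*(-1 + S) (P(G, S) = (2*S)*(-1 + S) = 2*S*(-1 + S))
W = -5 (W = -5 + (-7*0 + 2*1*(-1 + 1)) = -5 + (0 + 2*1*0) = -5 + (0 + 0) = -5 + 0 = -5)
W - x(11, -10) = -5 - (-10 + 11) = -5 - 1*1 = -5 - 1 = -6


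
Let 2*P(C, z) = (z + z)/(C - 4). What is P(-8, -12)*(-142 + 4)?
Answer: -138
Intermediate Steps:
P(C, z) = z/(-4 + C) (P(C, z) = ((z + z)/(C - 4))/2 = ((2*z)/(-4 + C))/2 = (2*z/(-4 + C))/2 = z/(-4 + C))
P(-8, -12)*(-142 + 4) = (-12/(-4 - 8))*(-142 + 4) = -12/(-12)*(-138) = -12*(-1/12)*(-138) = 1*(-138) = -138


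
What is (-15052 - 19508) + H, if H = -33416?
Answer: -67976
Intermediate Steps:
(-15052 - 19508) + H = (-15052 - 19508) - 33416 = -34560 - 33416 = -67976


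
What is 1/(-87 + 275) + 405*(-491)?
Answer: -37384739/188 ≈ -1.9886e+5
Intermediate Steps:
1/(-87 + 275) + 405*(-491) = 1/188 - 198855 = -37384739/188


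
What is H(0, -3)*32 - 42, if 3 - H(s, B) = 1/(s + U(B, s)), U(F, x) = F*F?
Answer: 454/9 ≈ 50.444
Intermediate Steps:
U(F, x) = F²
H(s, B) = 3 - 1/(s + B²)
H(0, -3)*32 - 42 = ((-1 + 3*0 + 3*(-3)²)/(0 + (-3)²))*32 - 42 = ((-1 + 0 + 3*9)/(0 + 9))*32 - 42 = ((-1 + 0 + 27)/9)*32 - 42 = ((⅑)*26)*32 - 42 = (26/9)*32 - 42 = 832/9 - 42 = 454/9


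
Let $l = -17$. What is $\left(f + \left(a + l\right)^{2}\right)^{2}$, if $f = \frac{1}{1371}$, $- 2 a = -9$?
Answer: $\frac{734241620641}{30074256} \approx 24414.0$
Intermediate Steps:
$a = \frac{9}{2}$ ($a = \left(- \frac{1}{2}\right) \left(-9\right) = \frac{9}{2} \approx 4.5$)
$f = \frac{1}{1371} \approx 0.00072939$
$\left(f + \left(a + l\right)^{2}\right)^{2} = \left(\frac{1}{1371} + \left(\frac{9}{2} - 17\right)^{2}\right)^{2} = \left(\frac{1}{1371} + \left(- \frac{25}{2}\right)^{2}\right)^{2} = \left(\frac{1}{1371} + \frac{625}{4}\right)^{2} = \left(\frac{856879}{5484}\right)^{2} = \frac{734241620641}{30074256}$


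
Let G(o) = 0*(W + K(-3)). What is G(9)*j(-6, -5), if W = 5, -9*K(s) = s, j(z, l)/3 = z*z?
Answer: 0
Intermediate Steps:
j(z, l) = 3*z² (j(z, l) = 3*(z*z) = 3*z²)
K(s) = -s/9
G(o) = 0 (G(o) = 0*(5 - ⅑*(-3)) = 0*(5 + ⅓) = 0*(16/3) = 0)
G(9)*j(-6, -5) = 0*(3*(-6)²) = 0*(3*36) = 0*108 = 0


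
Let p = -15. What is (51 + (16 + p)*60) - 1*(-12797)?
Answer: 12908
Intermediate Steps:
(51 + (16 + p)*60) - 1*(-12797) = (51 + (16 - 15)*60) - 1*(-12797) = (51 + 1*60) + 12797 = (51 + 60) + 12797 = 111 + 12797 = 12908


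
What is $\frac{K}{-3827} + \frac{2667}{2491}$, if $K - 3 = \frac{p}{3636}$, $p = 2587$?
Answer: $\frac{37077614279}{34662195252} \approx 1.0697$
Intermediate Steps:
$K = \frac{13495}{3636}$ ($K = 3 + \frac{2587}{3636} = \frac{13495}{3636} \approx 3.7115$)
$\frac{K}{-3827} + \frac{2667}{2491} = \frac{13495}{3636 \left(-3827\right)} + \frac{2667}{2491} = \frac{13495}{3636} \left(- \frac{1}{3827}\right) + 2667 \cdot \frac{1}{2491} = - \frac{13495}{13914972} + \frac{2667}{2491} = \frac{37077614279}{34662195252}$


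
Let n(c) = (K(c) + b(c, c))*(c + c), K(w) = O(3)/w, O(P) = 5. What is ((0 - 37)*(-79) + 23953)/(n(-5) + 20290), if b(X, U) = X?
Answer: 13438/10175 ≈ 1.3207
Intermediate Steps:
K(w) = 5/w
n(c) = 2*c*(c + 5/c) (n(c) = (5/c + c)*(c + c) = (c + 5/c)*(2*c) = 2*c*(c + 5/c))
((0 - 37)*(-79) + 23953)/(n(-5) + 20290) = ((0 - 37)*(-79) + 23953)/((10 + 2*(-5)**2) + 20290) = (-37*(-79) + 23953)/((10 + 2*25) + 20290) = (2923 + 23953)/((10 + 50) + 20290) = 26876/(60 + 20290) = 26876/20350 = 26876*(1/20350) = 13438/10175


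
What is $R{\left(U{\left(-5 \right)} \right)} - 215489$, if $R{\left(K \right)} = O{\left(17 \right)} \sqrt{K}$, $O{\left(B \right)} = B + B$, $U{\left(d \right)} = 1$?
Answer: $-215455$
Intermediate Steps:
$O{\left(B \right)} = 2 B$
$R{\left(K \right)} = 34 \sqrt{K}$ ($R{\left(K \right)} = 2 \cdot 17 \sqrt{K} = 34 \sqrt{K}$)
$R{\left(U{\left(-5 \right)} \right)} - 215489 = 34 \sqrt{1} - 215489 = 34 \cdot 1 - 215489 = 34 - 215489 = -215455$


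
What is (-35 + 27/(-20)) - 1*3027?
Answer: -61267/20 ≈ -3063.4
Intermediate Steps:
(-35 + 27/(-20)) - 1*3027 = (-35 - 1/20*27) - 3027 = (-35 - 27/20) - 3027 = -727/20 - 3027 = -61267/20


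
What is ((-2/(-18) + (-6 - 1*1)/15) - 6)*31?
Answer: -8866/45 ≈ -197.02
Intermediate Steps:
((-2/(-18) + (-6 - 1*1)/15) - 6)*31 = ((-2*(-1/18) + (-6 - 1)*(1/15)) - 6)*31 = ((⅑ - 7*1/15) - 6)*31 = ((⅑ - 7/15) - 6)*31 = (-16/45 - 6)*31 = -286/45*31 = -8866/45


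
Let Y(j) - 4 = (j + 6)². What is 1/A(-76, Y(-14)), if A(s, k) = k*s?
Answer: -1/5168 ≈ -0.00019350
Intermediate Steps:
Y(j) = 4 + (6 + j)² (Y(j) = 4 + (j + 6)² = 4 + (6 + j)²)
1/A(-76, Y(-14)) = 1/((4 + (6 - 14)²)*(-76)) = 1/((4 + (-8)²)*(-76)) = 1/((4 + 64)*(-76)) = 1/(68*(-76)) = 1/(-5168) = -1/5168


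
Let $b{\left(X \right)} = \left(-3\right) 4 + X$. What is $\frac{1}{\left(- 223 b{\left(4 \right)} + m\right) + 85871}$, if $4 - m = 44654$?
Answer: $\frac{1}{43005} \approx 2.3253 \cdot 10^{-5}$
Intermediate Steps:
$b{\left(X \right)} = -12 + X$
$m = -44650$ ($m = 4 - 44654 = -44650$)
$\frac{1}{\left(- 223 b{\left(4 \right)} + m\right) + 85871} = \frac{1}{\left(- 223 \left(-12 + 4\right) - 44650\right) + 85871} = \frac{1}{\left(\left(-223\right) \left(-8\right) - 44650\right) + 85871} = \frac{1}{\left(1784 - 44650\right) + 85871} = \frac{1}{-42866 + 85871} = \frac{1}{43005}$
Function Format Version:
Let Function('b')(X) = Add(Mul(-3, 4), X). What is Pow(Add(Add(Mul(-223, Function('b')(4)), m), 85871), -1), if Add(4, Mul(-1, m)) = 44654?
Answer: Rational(1, 43005) ≈ 2.3253e-5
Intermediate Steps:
Function('b')(X) = Add(-12, X)
m = -44650 (m = Add(4, Mul(-1, 44654)) = Add(4, -44654) = -44650)
Pow(Add(Add(Mul(-223, Function('b')(4)), m), 85871), -1) = Pow(Add(Add(Mul(-223, Add(-12, 4)), -44650), 85871), -1) = Pow(Add(Add(Mul(-223, -8), -44650), 85871), -1) = Pow(Add(Add(1784, -44650), 85871), -1) = Pow(Add(-42866, 85871), -1) = Pow(43005, -1) = Rational(1, 43005)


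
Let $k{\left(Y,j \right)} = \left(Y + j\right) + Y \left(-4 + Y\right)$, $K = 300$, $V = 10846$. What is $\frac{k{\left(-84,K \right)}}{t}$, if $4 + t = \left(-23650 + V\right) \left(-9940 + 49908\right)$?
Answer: $- \frac{1902}{127937569} \approx -1.4867 \cdot 10^{-5}$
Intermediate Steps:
$k{\left(Y,j \right)} = Y + j + Y \left(-4 + Y\right)$
$t = -511750276$ ($t = -4 + \left(-23650 + 10846\right) \left(-9940 + 49908\right) = -4 - 511750272 = -511750276$)
$\frac{k{\left(-84,K \right)}}{t} = \frac{300 + \left(-84\right)^{2} - -252}{-511750276} = \left(300 + 7056 + 252\right) \left(- \frac{1}{511750276}\right) = 7608 \left(- \frac{1}{511750276}\right) = - \frac{1902}{127937569}$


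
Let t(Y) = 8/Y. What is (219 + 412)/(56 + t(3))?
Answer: 1893/176 ≈ 10.756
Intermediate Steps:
(219 + 412)/(56 + t(3)) = (219 + 412)/(56 + 8/3) = 631/(56 + 8*(1/3)) = 631/(56 + 8/3) = 631/(176/3) = 631*(3/176) = 1893/176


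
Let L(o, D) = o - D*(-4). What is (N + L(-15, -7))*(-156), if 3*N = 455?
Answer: -16952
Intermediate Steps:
L(o, D) = o + 4*D (L(o, D) = o - (-4)*D = o + 4*D)
N = 455/3 (N = (1/3)*455 = 455/3 ≈ 151.67)
(N + L(-15, -7))*(-156) = (455/3 + (-15 + 4*(-7)))*(-156) = (455/3 + (-15 - 28))*(-156) = (455/3 - 43)*(-156) = (326/3)*(-156) = -16952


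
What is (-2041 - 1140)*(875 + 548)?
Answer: -4526563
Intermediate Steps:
(-2041 - 1140)*(875 + 548) = -3181*1423 = -4526563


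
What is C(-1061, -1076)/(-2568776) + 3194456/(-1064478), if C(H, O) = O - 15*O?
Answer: -73409617879/24414335169 ≈ -3.0068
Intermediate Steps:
C(H, O) = -14*O
C(-1061, -1076)/(-2568776) + 3194456/(-1064478) = -14*(-1076)/(-2568776) + 3194456/(-1064478) = 15064*(-1/2568776) + 3194456*(-1/1064478) = -269/45871 - 1597228/532239 = -73409617879/24414335169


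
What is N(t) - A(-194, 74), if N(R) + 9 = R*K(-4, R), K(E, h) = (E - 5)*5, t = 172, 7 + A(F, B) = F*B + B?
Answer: 6540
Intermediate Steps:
A(F, B) = -7 + B + B*F (A(F, B) = -7 + (F*B + B) = -7 + (B*F + B) = -7 + (B + B*F) = -7 + B + B*F)
K(E, h) = -25 + 5*E (K(E, h) = (-5 + E)*5 = -25 + 5*E)
N(R) = -9 - 45*R (N(R) = -9 + R*(-25 + 5*(-4)) = -9 + R*(-25 - 20) = -9 + R*(-45) = -9 - 45*R)
N(t) - A(-194, 74) = (-9 - 45*172) - (-7 + 74 + 74*(-194)) = (-9 - 7740) - (-7 + 74 - 14356) = -7749 - 1*(-14289) = -7749 + 14289 = 6540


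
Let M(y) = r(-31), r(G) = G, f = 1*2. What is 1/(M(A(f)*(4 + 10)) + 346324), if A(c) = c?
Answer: 1/346293 ≈ 2.8877e-6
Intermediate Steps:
f = 2
M(y) = -31
1/(M(A(f)*(4 + 10)) + 346324) = 1/(-31 + 346324) = 1/346293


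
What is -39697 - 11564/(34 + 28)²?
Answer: -38151708/961 ≈ -39700.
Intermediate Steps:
-39697 - 11564/(34 + 28)² = -39697 - 11564/(62²) = -39697 - 11564/3844 = -39697 - 11564*1/3844 = -39697 - 2891/961 = -38151708/961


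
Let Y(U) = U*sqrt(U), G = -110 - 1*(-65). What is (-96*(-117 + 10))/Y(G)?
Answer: 3424*I*sqrt(5)/225 ≈ 34.028*I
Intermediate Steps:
G = -45 (G = -110 + 65 = -45)
Y(U) = U**(3/2)
(-96*(-117 + 10))/Y(G) = (-96*(-117 + 10))/((-45)**(3/2)) = (-96*(-107))/((-135*I*sqrt(5))) = (-1*(-10272))*(I*sqrt(5)/675) = 10272*(I*sqrt(5)/675) = 3424*I*sqrt(5)/225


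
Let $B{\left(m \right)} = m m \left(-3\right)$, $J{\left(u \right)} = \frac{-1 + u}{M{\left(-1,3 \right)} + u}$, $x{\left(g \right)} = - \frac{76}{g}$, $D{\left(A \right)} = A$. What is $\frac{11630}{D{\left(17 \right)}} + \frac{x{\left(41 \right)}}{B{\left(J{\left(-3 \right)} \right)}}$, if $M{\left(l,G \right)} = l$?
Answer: $\frac{1431782}{2091} \approx 684.74$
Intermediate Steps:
$J{\left(u \right)} = 1$ ($J{\left(u \right)} = \frac{-1 + u}{-1 + u} = 1$)
$B{\left(m \right)} = - 3 m^{2}$ ($B{\left(m \right)} = m^{2} \left(-3\right) = - 3 m^{2}$)
$\frac{11630}{D{\left(17 \right)}} + \frac{x{\left(41 \right)}}{B{\left(J{\left(-3 \right)} \right)}} = \frac{11630}{17} + \frac{\left(-76\right) \frac{1}{41}}{\left(-3\right) 1^{2}} = 11630 \cdot \frac{1}{17} + \frac{\left(-76\right) \frac{1}{41}}{\left(-3\right) 1} = \frac{11630}{17} - \frac{76}{41 \left(-3\right)} = \frac{11630}{17} - - \frac{76}{123} = \frac{11630}{17} + \frac{76}{123} = \frac{1431782}{2091}$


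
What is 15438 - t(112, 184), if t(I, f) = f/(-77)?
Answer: 1188910/77 ≈ 15440.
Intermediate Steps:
t(I, f) = -f/77 (t(I, f) = f*(-1/77) = -f/77)
15438 - t(112, 184) = 15438 - (-1)*184/77 = 15438 - 1*(-184/77) = 15438 + 184/77 = 1188910/77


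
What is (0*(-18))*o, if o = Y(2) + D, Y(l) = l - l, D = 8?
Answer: 0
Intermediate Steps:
Y(l) = 0
o = 8 (o = 0 + 8 = 8)
(0*(-18))*o = (0*(-18))*8 = 0*8 = 0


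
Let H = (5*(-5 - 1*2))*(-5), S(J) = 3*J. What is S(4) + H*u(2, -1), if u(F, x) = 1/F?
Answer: 199/2 ≈ 99.500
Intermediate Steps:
H = 175 (H = (5*(-5 - 2))*(-5) = (5*(-7))*(-5) = -35*(-5) = 175)
S(4) + H*u(2, -1) = 3*4 + 175/2 = 12 + 175*(½) = 12 + 175/2 = 199/2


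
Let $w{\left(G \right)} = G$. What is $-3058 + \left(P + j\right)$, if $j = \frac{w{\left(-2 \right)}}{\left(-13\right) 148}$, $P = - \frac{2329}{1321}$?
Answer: $- \frac{3888351693}{1270802} \approx -3059.8$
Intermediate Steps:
$P = - \frac{2329}{1321}$ ($P = \left(-2329\right) \frac{1}{1321} = - \frac{2329}{1321} \approx -1.7631$)
$j = \frac{1}{962}$ ($j = - \frac{2}{\left(-13\right) 148} = - \frac{2}{-1924} = \left(-2\right) \left(- \frac{1}{1924}\right) = \frac{1}{962} \approx 0.0010395$)
$-3058 + \left(P + j\right) = -3058 + \left(- \frac{2329}{1321} + \frac{1}{962}\right) = -3058 - \frac{2239177}{1270802} = - \frac{3888351693}{1270802}$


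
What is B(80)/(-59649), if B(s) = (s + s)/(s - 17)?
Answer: -160/3757887 ≈ -4.2577e-5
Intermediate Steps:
B(s) = 2*s/(-17 + s) (B(s) = (2*s)/(-17 + s) = 2*s/(-17 + s))
B(80)/(-59649) = (2*80/(-17 + 80))/(-59649) = (2*80/63)*(-1/59649) = (2*80*(1/63))*(-1/59649) = (160/63)*(-1/59649) = -160/3757887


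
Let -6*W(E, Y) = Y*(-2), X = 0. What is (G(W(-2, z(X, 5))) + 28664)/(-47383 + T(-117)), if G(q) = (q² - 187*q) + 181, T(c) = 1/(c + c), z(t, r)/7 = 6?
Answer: -6182982/11087623 ≈ -0.55765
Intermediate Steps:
z(t, r) = 42 (z(t, r) = 7*6 = 42)
T(c) = 1/(2*c)
W(E, Y) = Y/3 (W(E, Y) = -Y*(-2)/6 = -(-1)*Y/3 = Y/3)
G(q) = 181 + q² - 187*q
(G(W(-2, z(X, 5))) + 28664)/(-47383 + T(-117)) = ((181 + ((⅓)*42)² - 187*42/3) + 28664)/(-47383 + (½)/(-117)) = ((181 + 14² - 187*14) + 28664)/(-47383 + (½)*(-1/117)) = ((181 + 196 - 2618) + 28664)/(-47383 - 1/234) = (-2241 + 28664)/(-11087623/234) = 26423*(-234/11087623) = -6182982/11087623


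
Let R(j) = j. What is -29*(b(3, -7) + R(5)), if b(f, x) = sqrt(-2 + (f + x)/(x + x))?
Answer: -145 - 58*I*sqrt(21)/7 ≈ -145.0 - 37.97*I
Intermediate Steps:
b(f, x) = sqrt(-2 + (f + x)/(2*x)) (b(f, x) = sqrt(-2 + (f + x)/((2*x))) = sqrt(-2 + (f + x)*(1/(2*x))) = sqrt(-2 + (f + x)/(2*x)))
-29*(b(3, -7) + R(5)) = -29*(sqrt(-6 + 2*3/(-7))/2 + 5) = -29*(sqrt(-6 + 2*3*(-1/7))/2 + 5) = -29*(sqrt(-6 - 6/7)/2 + 5) = -29*(sqrt(-48/7)/2 + 5) = -29*((4*I*sqrt(21)/7)/2 + 5) = -29*(2*I*sqrt(21)/7 + 5) = -29*(5 + 2*I*sqrt(21)/7) = -145 - 58*I*sqrt(21)/7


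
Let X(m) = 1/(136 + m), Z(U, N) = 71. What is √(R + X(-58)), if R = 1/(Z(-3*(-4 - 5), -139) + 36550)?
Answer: √7657858/24414 ≈ 0.11335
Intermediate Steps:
R = 1/36621 (R = 1/(71 + 36550) = 1/36621 ≈ 2.7307e-5)
√(R + X(-58)) = √(1/36621 + 1/(136 - 58)) = √(1/36621 + 1/78) = √(941/73242) = √7657858/24414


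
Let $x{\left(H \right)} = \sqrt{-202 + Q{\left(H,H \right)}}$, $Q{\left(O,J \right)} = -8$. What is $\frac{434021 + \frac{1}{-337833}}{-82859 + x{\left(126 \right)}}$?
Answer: $- \frac{1735619259415804}{331347286457829} - \frac{146626616492 i \sqrt{210}}{2319431005204803} \approx -5.2381 - 0.0009161 i$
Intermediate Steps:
$x{\left(H \right)} = i \sqrt{210}$ ($x{\left(H \right)} = \sqrt{-202 - 8} = \sqrt{-210} = i \sqrt{210}$)
$\frac{434021 + \frac{1}{-337833}}{-82859 + x{\left(126 \right)}} = \frac{434021 + \frac{1}{-337833}}{-82859 + i \sqrt{210}} = \frac{434021 - \frac{1}{337833}}{-82859 + i \sqrt{210}} = \frac{146626616492}{337833 \left(-82859 + i \sqrt{210}\right)}$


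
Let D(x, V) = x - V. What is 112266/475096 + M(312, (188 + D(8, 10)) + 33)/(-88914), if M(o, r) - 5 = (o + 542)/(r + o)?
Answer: 45679181405/193369535604 ≈ 0.23623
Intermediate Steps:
M(o, r) = 5 + (542 + o)/(o + r) (M(o, r) = 5 + (o + 542)/(r + o) = 5 + (542 + o)/(o + r))
112266/475096 + M(312, (188 + D(8, 10)) + 33)/(-88914) = 112266/475096 + ((542 + 5*((188 + (8 - 1*10)) + 33) + 6*312)/(312 + ((188 + (8 - 1*10)) + 33)))/(-88914) = 112266*(1/475096) + ((542 + 5*((188 + (8 - 10)) + 33) + 1872)/(312 + ((188 + (8 - 10)) + 33)))*(-1/88914) = 56133/237548 + ((542 + 5*((188 - 2) + 33) + 1872)/(312 + ((188 - 2) + 33)))*(-1/88914) = 56133/237548 + ((542 + 5*(186 + 33) + 1872)/(312 + (186 + 33)))*(-1/88914) = 56133/237548 + ((542 + 5*219 + 1872)/(312 + 219))*(-1/88914) = 56133/237548 + ((542 + 1095 + 1872)/531)*(-1/88914) = 56133/237548 + ((1/531)*3509)*(-1/88914) = 56133/237548 + (3509/531)*(-1/88914) = 56133/237548 - 121/1628046 = 45679181405/193369535604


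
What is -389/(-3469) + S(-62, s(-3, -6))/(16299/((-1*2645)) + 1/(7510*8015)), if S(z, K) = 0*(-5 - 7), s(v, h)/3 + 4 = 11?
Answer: 389/3469 ≈ 0.11214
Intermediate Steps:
s(v, h) = 21 (s(v, h) = -12 + 3*11 = -12 + 33 = 21)
S(z, K) = 0 (S(z, K) = 0*(-12) = 0)
-389/(-3469) + S(-62, s(-3, -6))/(16299/((-1*2645)) + 1/(7510*8015)) = -389/(-3469) + 0/(16299/((-1*2645)) + 1/(7510*8015)) = -389*(-1/3469) + 0/(16299/(-2645) + (1/7510)*(1/8015)) = 389/3469 + 0/(16299*(-1/2645) + 1/60192650) = 389/3469 + 0/(-16299/2645 + 1/60192650) = 389/3469 + 0/(-196215999941/31841911850) = 389/3469 + 0*(-31841911850/196215999941) = 389/3469 + 0 = 389/3469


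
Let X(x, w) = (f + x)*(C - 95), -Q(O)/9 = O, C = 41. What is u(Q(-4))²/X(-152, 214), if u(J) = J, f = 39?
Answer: 24/113 ≈ 0.21239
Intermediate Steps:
Q(O) = -9*O
X(x, w) = -2106 - 54*x (X(x, w) = (39 + x)*(41 - 95) = (39 + x)*(-54) = -2106 - 54*x)
u(Q(-4))²/X(-152, 214) = (-9*(-4))²/(-2106 - 54*(-152)) = 36²/(-2106 + 8208) = 1296/6102 = 1296*(1/6102) = 24/113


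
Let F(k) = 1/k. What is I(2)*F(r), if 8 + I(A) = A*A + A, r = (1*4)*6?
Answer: -1/12 ≈ -0.083333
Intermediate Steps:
r = 24 (r = 4*6 = 24)
I(A) = -8 + A + A**2 (I(A) = -8 + (A*A + A) = -8 + (A**2 + A) = -8 + (A + A**2) = -8 + A + A**2)
I(2)*F(r) = (-8 + 2 + 2**2)/24 = (-8 + 2 + 4)*(1/24) = -2*1/24 = -1/12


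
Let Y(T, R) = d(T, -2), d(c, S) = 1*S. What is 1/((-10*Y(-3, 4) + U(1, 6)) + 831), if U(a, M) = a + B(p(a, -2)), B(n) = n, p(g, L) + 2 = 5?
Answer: 1/855 ≈ 0.0011696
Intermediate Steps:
d(c, S) = S
p(g, L) = 3 (p(g, L) = -2 + 5 = 3)
Y(T, R) = -2
U(a, M) = 3 + a (U(a, M) = a + 3 = 3 + a)
1/((-10*Y(-3, 4) + U(1, 6)) + 831) = 1/((-10*(-2) + (3 + 1)) + 831) = 1/((20 + 4) + 831) = 1/(24 + 831) = 1/855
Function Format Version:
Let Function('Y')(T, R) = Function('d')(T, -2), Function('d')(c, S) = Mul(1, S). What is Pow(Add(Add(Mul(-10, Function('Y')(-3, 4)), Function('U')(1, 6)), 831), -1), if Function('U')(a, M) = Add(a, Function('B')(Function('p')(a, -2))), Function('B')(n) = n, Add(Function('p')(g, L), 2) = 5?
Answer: Rational(1, 855) ≈ 0.0011696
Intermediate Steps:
Function('d')(c, S) = S
Function('p')(g, L) = 3 (Function('p')(g, L) = Add(-2, 5) = 3)
Function('Y')(T, R) = -2
Function('U')(a, M) = Add(3, a) (Function('U')(a, M) = Add(a, 3) = Add(3, a))
Pow(Add(Add(Mul(-10, Function('Y')(-3, 4)), Function('U')(1, 6)), 831), -1) = Pow(Add(Add(Mul(-10, -2), Add(3, 1)), 831), -1) = Pow(Add(Add(20, 4), 831), -1) = Pow(Add(24, 831), -1) = Pow(855, -1) = Rational(1, 855)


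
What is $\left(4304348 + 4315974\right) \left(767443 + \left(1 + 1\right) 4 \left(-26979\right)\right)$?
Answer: $4755064438742$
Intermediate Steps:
$\left(4304348 + 4315974\right) \left(767443 + \left(1 + 1\right) 4 \left(-26979\right)\right) = 8620322 \left(767443 + 2 \cdot 4 \left(-26979\right)\right) = 8620322 \left(767443 + 8 \left(-26979\right)\right) = 8620322 \left(767443 - 215832\right) = 8620322 \cdot 551611 = 4755064438742$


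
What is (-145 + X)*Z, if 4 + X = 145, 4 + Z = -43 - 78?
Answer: 500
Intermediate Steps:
Z = -125 (Z = -4 + (-43 - 78) = -4 - 121 = -125)
X = 141 (X = -4 + 145 = 141)
(-145 + X)*Z = (-145 + 141)*(-125) = -4*(-125) = 500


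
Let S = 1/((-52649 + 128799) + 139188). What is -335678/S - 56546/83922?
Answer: -3033118539978877/41961 ≈ -7.2284e+10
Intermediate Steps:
S = 1/215338 (S = 1/(76150 + 139188) = 1/215338 ≈ 4.6439e-6)
-335678/S - 56546/83922 = -335678/1/215338 - 56546/83922 = -335678*215338 - 56546*1/83922 = -72284229164 - 28273/41961 = -3033118539978877/41961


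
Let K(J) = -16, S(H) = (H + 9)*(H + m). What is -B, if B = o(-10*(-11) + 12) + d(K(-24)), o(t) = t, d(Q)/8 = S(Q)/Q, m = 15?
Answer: -237/2 ≈ -118.50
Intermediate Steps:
S(H) = (9 + H)*(15 + H) (S(H) = (H + 9)*(H + 15) = (9 + H)*(15 + H))
d(Q) = 8*(135 + Q² + 24*Q)/Q (d(Q) = 8*((135 + Q² + 24*Q)/Q) = 8*(135 + Q² + 24*Q)/Q)
B = 237/2 (B = (-10*(-11) + 12) + (192 + 8*(-16) + 1080/(-16)) = (110 + 12) + (192 - 128 + 1080*(-1/16)) = 122 + (192 - 128 - 135/2) = 122 - 7/2 = 237/2 ≈ 118.50)
-B = -1*237/2 = -237/2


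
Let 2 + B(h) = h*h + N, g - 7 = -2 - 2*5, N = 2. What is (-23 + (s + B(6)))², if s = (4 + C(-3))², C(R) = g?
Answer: 196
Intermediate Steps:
g = -5 (g = 7 + (-2 - 2*5) = 7 + (-2 - 10) = 7 - 12 = -5)
C(R) = -5
B(h) = h² (B(h) = -2 + (h*h + 2) = -2 + (h² + 2) = -2 + (2 + h²) = h²)
s = 1 (s = (4 - 5)² = (-1)² = 1)
(-23 + (s + B(6)))² = (-23 + (1 + 6²))² = (-23 + (1 + 36))² = (-23 + 37)² = 14² = 196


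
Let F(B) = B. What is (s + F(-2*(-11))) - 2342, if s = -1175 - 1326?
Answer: -4821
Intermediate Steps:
s = -2501
(s + F(-2*(-11))) - 2342 = (-2501 - 2*(-11)) - 2342 = (-2501 + 22) - 2342 = -2479 - 2342 = -4821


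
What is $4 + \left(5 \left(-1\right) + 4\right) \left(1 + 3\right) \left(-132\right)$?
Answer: $532$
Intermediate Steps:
$4 + \left(5 \left(-1\right) + 4\right) \left(1 + 3\right) \left(-132\right) = 4 + \left(-5 + 4\right) 4 \left(-132\right) = 4 + \left(-1\right) 4 \left(-132\right) = 4 - -528 = 4 + 528 = 532$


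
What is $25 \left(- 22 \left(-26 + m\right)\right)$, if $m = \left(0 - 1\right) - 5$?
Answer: $17600$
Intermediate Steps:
$m = -6$ ($m = \left(0 - 1\right) - 5 = -1 - 5 = -6$)
$25 \left(- 22 \left(-26 + m\right)\right) = 25 \left(- 22 \left(-26 - 6\right)\right) = 25 \left(\left(-22\right) \left(-32\right)\right) = 25 \cdot 704 = 17600$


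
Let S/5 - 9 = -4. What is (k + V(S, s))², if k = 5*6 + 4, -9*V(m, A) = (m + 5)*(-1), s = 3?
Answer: 12544/9 ≈ 1393.8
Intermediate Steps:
S = 25 (S = 45 + 5*(-4) = 45 - 20 = 25)
V(m, A) = 5/9 + m/9 (V(m, A) = -(m + 5)*(-1)/9 = -(5 + m)*(-1)/9 = -(-5 - m)/9 = 5/9 + m/9)
k = 34 (k = 30 + 4 = 34)
(k + V(S, s))² = (34 + (5/9 + (⅑)*25))² = (34 + (5/9 + 25/9))² = (34 + 10/3)² = (112/3)² = 12544/9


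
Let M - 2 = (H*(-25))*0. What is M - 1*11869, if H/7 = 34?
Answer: -11867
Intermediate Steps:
H = 238 (H = 7*34 = 238)
M = 2 (M = 2 + (238*(-25))*0 = 2 - 5950*0 = 2 + 0 = 2)
M - 1*11869 = 2 - 1*11869 = 2 - 11869 = -11867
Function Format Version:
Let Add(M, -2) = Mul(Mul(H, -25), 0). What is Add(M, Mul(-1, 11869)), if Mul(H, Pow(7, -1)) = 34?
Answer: -11867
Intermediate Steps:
H = 238 (H = Mul(7, 34) = 238)
M = 2 (M = Add(2, Mul(Mul(238, -25), 0)) = Add(2, Mul(-5950, 0)) = Add(2, 0) = 2)
Add(M, Mul(-1, 11869)) = Add(2, Mul(-1, 11869)) = Add(2, -11869) = -11867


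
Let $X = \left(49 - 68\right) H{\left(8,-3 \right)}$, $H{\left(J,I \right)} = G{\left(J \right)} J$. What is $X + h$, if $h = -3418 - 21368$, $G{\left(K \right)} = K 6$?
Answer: $-32082$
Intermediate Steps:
$G{\left(K \right)} = 6 K$
$h = -24786$
$H{\left(J,I \right)} = 6 J^{2}$ ($H{\left(J,I \right)} = 6 J J = 6 J^{2}$)
$X = -7296$ ($X = \left(49 - 68\right) 6 \cdot 8^{2} = - 19 \cdot 6 \cdot 64 = \left(-19\right) 384 = -7296$)
$X + h = -7296 - 24786 = -32082$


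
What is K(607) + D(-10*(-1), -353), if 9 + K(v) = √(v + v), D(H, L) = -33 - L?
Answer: 311 + √1214 ≈ 345.84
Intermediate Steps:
K(v) = -9 + √2*√v (K(v) = -9 + √(v + v) = -9 + √(2*v) = -9 + √2*√v)
K(607) + D(-10*(-1), -353) = (-9 + √2*√607) + (-33 - 1*(-353)) = (-9 + √1214) + (-33 + 353) = (-9 + √1214) + 320 = 311 + √1214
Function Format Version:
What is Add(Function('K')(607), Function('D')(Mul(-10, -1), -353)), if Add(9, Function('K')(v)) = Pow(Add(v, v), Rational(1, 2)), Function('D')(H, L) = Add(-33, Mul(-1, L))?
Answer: Add(311, Pow(1214, Rational(1, 2))) ≈ 345.84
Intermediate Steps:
Function('K')(v) = Add(-9, Mul(Pow(2, Rational(1, 2)), Pow(v, Rational(1, 2)))) (Function('K')(v) = Add(-9, Pow(Add(v, v), Rational(1, 2))) = Add(-9, Pow(Mul(2, v), Rational(1, 2))) = Add(-9, Mul(Pow(2, Rational(1, 2)), Pow(v, Rational(1, 2)))))
Add(Function('K')(607), Function('D')(Mul(-10, -1), -353)) = Add(Add(-9, Mul(Pow(2, Rational(1, 2)), Pow(607, Rational(1, 2)))), Add(-33, Mul(-1, -353))) = Add(Add(-9, Pow(1214, Rational(1, 2))), Add(-33, 353)) = Add(Add(-9, Pow(1214, Rational(1, 2))), 320) = Add(311, Pow(1214, Rational(1, 2)))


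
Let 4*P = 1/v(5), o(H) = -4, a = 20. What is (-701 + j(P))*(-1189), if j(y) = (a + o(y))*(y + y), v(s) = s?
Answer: 4157933/5 ≈ 8.3159e+5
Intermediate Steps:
P = 1/20 (P = (1/4)/5 = (1/4)*(1/5) = 1/20 ≈ 0.050000)
j(y) = 32*y (j(y) = (20 - 4)*(y + y) = 16*(2*y) = 32*y)
(-701 + j(P))*(-1189) = (-701 + 32*(1/20))*(-1189) = (-701 + 8/5)*(-1189) = -3497/5*(-1189) = 4157933/5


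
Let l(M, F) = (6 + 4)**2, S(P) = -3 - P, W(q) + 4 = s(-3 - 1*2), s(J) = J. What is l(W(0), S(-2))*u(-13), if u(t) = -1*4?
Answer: -400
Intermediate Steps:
W(q) = -9 (W(q) = -4 + (-3 - 1*2) = -4 + (-3 - 2) = -4 - 5 = -9)
l(M, F) = 100 (l(M, F) = 10**2 = 100)
u(t) = -4
l(W(0), S(-2))*u(-13) = 100*(-4) = -400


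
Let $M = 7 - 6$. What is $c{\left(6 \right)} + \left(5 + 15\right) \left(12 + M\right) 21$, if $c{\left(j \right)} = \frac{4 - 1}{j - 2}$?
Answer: $\frac{21843}{4} \approx 5460.8$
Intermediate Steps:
$c{\left(j \right)} = \frac{3}{-2 + j}$
$M = 1$ ($M = 7 - 6 = 1$)
$c{\left(6 \right)} + \left(5 + 15\right) \left(12 + M\right) 21 = \frac{3}{-2 + 6} + \left(5 + 15\right) \left(12 + 1\right) 21 = \frac{3}{4} + 20 \cdot 13 \cdot 21 = 3 \cdot \frac{1}{4} + 260 \cdot 21 = \frac{3}{4} + 5460 = \frac{21843}{4}$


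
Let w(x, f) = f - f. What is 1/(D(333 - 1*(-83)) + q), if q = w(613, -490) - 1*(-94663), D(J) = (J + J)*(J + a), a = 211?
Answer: 1/616327 ≈ 1.6225e-6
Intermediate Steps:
w(x, f) = 0
D(J) = 2*J*(211 + J) (D(J) = (J + J)*(J + 211) = (2*J)*(211 + J) = 2*J*(211 + J))
q = 94663 (q = 0 - 1*(-94663) = 0 + 94663 = 94663)
1/(D(333 - 1*(-83)) + q) = 1/(2*(333 - 1*(-83))*(211 + (333 - 1*(-83))) + 94663) = 1/(2*(333 + 83)*(211 + (333 + 83)) + 94663) = 1/(2*416*(211 + 416) + 94663) = 1/(2*416*627 + 94663) = 1/(521664 + 94663) = 1/616327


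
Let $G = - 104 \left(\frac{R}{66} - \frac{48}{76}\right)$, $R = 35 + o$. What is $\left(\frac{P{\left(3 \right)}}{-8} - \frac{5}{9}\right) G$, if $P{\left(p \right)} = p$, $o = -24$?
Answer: $- \frac{46163}{1026} \approx -44.993$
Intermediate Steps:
$R = 11$ ($R = 35 - 24 = 11$)
$G = \frac{2756}{57}$ ($G = - 104 \left(\frac{11}{66} - \frac{48}{76}\right) = - 104 \left(11 \cdot \frac{1}{66} - \frac{12}{19}\right) = - 104 \left(\frac{1}{6} - \frac{12}{19}\right) = \left(-104\right) \left(- \frac{53}{114}\right) = \frac{2756}{57} \approx 48.351$)
$\left(\frac{P{\left(3 \right)}}{-8} - \frac{5}{9}\right) G = \left(\frac{3}{-8} - \frac{5}{9}\right) \frac{2756}{57} = \left(3 \left(- \frac{1}{8}\right) - \frac{5}{9}\right) \frac{2756}{57} = \left(- \frac{3}{8} - \frac{5}{9}\right) \frac{2756}{57} = \left(- \frac{67}{72}\right) \frac{2756}{57} = - \frac{46163}{1026}$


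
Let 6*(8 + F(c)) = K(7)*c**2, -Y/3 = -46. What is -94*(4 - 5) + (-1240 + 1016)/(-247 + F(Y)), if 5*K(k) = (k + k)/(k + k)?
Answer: 177386/1899 ≈ 93.410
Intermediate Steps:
Y = 138 (Y = -3*(-46) = 138)
K(k) = 1/5 (K(k) = ((k + k)/(k + k))/5 = ((2*k)/((2*k)))/5 = ((2*k)*(1/(2*k)))/5 = (1/5)*1 = 1/5)
F(c) = -8 + c**2/30 (F(c) = -8 + (c**2/5)/6 = -8 + c**2/30)
-94*(4 - 5) + (-1240 + 1016)/(-247 + F(Y)) = -94*(4 - 5) + (-1240 + 1016)/(-247 + (-8 + (1/30)*138**2)) = -94*(-1) - 224/(-247 + (-8 + (1/30)*19044)) = 94 - 224/(-247 + (-8 + 3174/5)) = 94 - 224/(-247 + 3134/5) = 94 - 224/1899/5 = 94 - 224*5/1899 = 94 - 1120/1899 = 177386/1899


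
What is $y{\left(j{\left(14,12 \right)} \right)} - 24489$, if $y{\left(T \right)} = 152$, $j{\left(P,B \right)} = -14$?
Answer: $-24337$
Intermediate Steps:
$y{\left(j{\left(14,12 \right)} \right)} - 24489 = 152 - 24489 = -24337$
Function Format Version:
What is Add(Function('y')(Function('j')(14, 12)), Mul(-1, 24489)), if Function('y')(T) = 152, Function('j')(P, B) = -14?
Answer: -24337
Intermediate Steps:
Add(Function('y')(Function('j')(14, 12)), Mul(-1, 24489)) = Add(152, Mul(-1, 24489)) = Add(152, -24489) = -24337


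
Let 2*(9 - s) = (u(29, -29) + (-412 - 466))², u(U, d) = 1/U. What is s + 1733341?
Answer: 2267232179/1682 ≈ 1.3479e+6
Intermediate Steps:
s = -648247383/1682 (s = 9 - (1/29 + (-412 - 466))²/2 = 9 - (1/29 - 878)²/2 = 9 - (-25461/29)²/2 = 9 - ½*648262521/841 = 9 - 648262521/1682 = -648247383/1682 ≈ -3.8540e+5)
s + 1733341 = -648247383/1682 + 1733341 = 2267232179/1682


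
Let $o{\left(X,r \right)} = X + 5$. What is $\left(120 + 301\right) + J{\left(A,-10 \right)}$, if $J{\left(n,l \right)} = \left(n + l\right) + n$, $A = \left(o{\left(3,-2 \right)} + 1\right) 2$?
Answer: $447$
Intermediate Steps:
$o{\left(X,r \right)} = 5 + X$
$A = 18$ ($A = \left(\left(5 + 3\right) + 1\right) 2 = \left(8 + 1\right) 2 = 9 \cdot 2 = 18$)
$J{\left(n,l \right)} = l + 2 n$ ($J{\left(n,l \right)} = \left(l + n\right) + n = l + 2 n$)
$\left(120 + 301\right) + J{\left(A,-10 \right)} = \left(120 + 301\right) + \left(-10 + 2 \cdot 18\right) = 421 + \left(-10 + 36\right) = 421 + 26 = 447$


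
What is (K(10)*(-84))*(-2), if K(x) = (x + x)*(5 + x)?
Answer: 50400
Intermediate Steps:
K(x) = 2*x*(5 + x) (K(x) = (2*x)*(5 + x) = 2*x*(5 + x))
(K(10)*(-84))*(-2) = ((2*10*(5 + 10))*(-84))*(-2) = ((2*10*15)*(-84))*(-2) = (300*(-84))*(-2) = -25200*(-2) = 50400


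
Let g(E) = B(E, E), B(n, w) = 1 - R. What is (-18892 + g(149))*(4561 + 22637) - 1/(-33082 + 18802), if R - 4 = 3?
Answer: -7339745841119/14280 ≈ -5.1399e+8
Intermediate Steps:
R = 7 (R = 4 + 3 = 7)
B(n, w) = -6 (B(n, w) = 1 - 1*7 = 1 - 7 = -6)
g(E) = -6
(-18892 + g(149))*(4561 + 22637) - 1/(-33082 + 18802) = (-18892 - 6)*(4561 + 22637) - 1/(-33082 + 18802) = -18898*27198 - 1/(-14280) = -513987804 - 1*(-1/14280) = -513987804 + 1/14280 = -7339745841119/14280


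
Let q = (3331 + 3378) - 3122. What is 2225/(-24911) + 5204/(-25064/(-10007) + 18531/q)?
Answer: 4652716004761871/6859101483635 ≈ 678.33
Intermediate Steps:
q = 3587 (q = 6709 - 3122 = 3587)
2225/(-24911) + 5204/(-25064/(-10007) + 18531/q) = 2225/(-24911) + 5204/(-25064/(-10007) + 18531/3587) = 2225*(-1/24911) + 5204/(-25064*(-1/10007) + 18531*(1/3587)) = -2225/24911 + 5204/(25064/10007 + 18531/3587) = -2225/24911 + 5204/(275344285/35895109) = -2225/24911 + 5204*(35895109/275344285) = -2225/24911 + 186798147236/275344285 = 4652716004761871/6859101483635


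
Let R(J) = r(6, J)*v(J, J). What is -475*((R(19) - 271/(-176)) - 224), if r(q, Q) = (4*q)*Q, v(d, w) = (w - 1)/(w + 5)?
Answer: -9993525/176 ≈ -56781.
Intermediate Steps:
v(d, w) = (-1 + w)/(5 + w)
r(q, Q) = 4*Q*q
R(J) = 24*J*(-1 + J)/(5 + J) (R(J) = (4*J*6)*((-1 + J)/(5 + J)) = (24*J)*((-1 + J)/(5 + J)) = 24*J*(-1 + J)/(5 + J))
-475*((R(19) - 271/(-176)) - 224) = -475*((24*19*(-1 + 19)/(5 + 19) - 271/(-176)) - 224) = -475*((24*19*18/24 - 271*(-1/176)) - 224) = -475*((24*19*(1/24)*18 + 271/176) - 224) = -475*((342 + 271/176) - 224) = -475*(60463/176 - 224) = -475*21039/176 = -9993525/176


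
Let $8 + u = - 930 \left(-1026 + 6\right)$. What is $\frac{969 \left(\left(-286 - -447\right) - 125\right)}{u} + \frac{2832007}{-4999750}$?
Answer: $- \frac{314000988143}{592840356500} \approx -0.52966$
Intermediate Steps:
$u = 948592$ ($u = -8 - 930 \left(-1026 + 6\right) = -8 - -948600 = -8 + 948600 = 948592$)
$\frac{969 \left(\left(-286 - -447\right) - 125\right)}{u} + \frac{2832007}{-4999750} = \frac{969 \left(\left(-286 - -447\right) - 125\right)}{948592} + \frac{2832007}{-4999750} = 969 \left(\left(-286 + 447\right) - 125\right) \frac{1}{948592} + 2832007 \left(- \frac{1}{4999750}\right) = 969 \left(161 - 125\right) \frac{1}{948592} - \frac{2832007}{4999750} = 969 \cdot 36 \cdot \frac{1}{948592} - \frac{2832007}{4999750} = 34884 \cdot \frac{1}{948592} - \frac{2832007}{4999750} = \frac{8721}{237148} - \frac{2832007}{4999750} = - \frac{314000988143}{592840356500}$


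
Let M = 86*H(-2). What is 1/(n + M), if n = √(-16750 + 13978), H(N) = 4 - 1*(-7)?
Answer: 43/40804 - 3*I*√77/448844 ≈ 0.0010538 - 5.865e-5*I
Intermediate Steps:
H(N) = 11 (H(N) = 4 + 7 = 11)
n = 6*I*√77 (n = √(-2772) = 6*I*√77 ≈ 52.65*I)
M = 946 (M = 86*11 = 946)
1/(n + M) = 1/(6*I*√77 + 946) = 1/(946 + 6*I*√77)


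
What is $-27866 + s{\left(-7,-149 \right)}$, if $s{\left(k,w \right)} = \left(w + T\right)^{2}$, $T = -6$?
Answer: $-3841$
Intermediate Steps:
$s{\left(k,w \right)} = \left(-6 + w\right)^{2}$ ($s{\left(k,w \right)} = \left(w - 6\right)^{2} = \left(-6 + w\right)^{2}$)
$-27866 + s{\left(-7,-149 \right)} = -27866 + \left(-6 - 149\right)^{2} = -27866 + \left(-155\right)^{2} = -27866 + 24025 = -3841$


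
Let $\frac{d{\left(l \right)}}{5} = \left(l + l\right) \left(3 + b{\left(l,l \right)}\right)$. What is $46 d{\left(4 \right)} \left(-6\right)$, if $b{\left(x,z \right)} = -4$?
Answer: $11040$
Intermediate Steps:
$d{\left(l \right)} = - 10 l$ ($d{\left(l \right)} = 5 \left(l + l\right) \left(3 - 4\right) = 5 \cdot 2 l \left(-1\right) = 5 \left(- 2 l\right) = - 10 l$)
$46 d{\left(4 \right)} \left(-6\right) = 46 \left(\left(-10\right) 4\right) \left(-6\right) = 46 \left(-40\right) \left(-6\right) = \left(-1840\right) \left(-6\right) = 11040$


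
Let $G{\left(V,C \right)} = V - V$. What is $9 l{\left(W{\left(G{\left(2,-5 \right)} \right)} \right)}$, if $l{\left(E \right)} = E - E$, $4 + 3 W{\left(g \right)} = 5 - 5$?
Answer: $0$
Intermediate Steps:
$G{\left(V,C \right)} = 0$
$W{\left(g \right)} = - \frac{4}{3}$ ($W{\left(g \right)} = - \frac{4}{3} + \frac{5 - 5}{3} = - \frac{4}{3} + \frac{1}{3} \cdot 0 = - \frac{4}{3} + 0 = - \frac{4}{3}$)
$l{\left(E \right)} = 0$
$9 l{\left(W{\left(G{\left(2,-5 \right)} \right)} \right)} = 9 \cdot 0 = 0$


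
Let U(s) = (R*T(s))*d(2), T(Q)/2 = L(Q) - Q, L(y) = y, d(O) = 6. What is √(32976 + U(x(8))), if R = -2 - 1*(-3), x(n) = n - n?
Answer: 12*√229 ≈ 181.59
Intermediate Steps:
x(n) = 0
R = 1 (R = -2 + 3 = 1)
T(Q) = 0 (T(Q) = 2*(Q - Q) = 2*0 = 0)
U(s) = 0 (U(s) = (1*0)*6 = 0*6 = 0)
√(32976 + U(x(8))) = √(32976 + 0) = √32976 = 12*√229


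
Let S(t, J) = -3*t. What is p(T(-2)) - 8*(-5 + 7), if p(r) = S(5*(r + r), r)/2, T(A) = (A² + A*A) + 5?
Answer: -211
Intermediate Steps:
T(A) = 5 + 2*A² (T(A) = (A² + A²) + 5 = 2*A² + 5 = 5 + 2*A²)
p(r) = -15*r (p(r) = -15*(r + r)/2 = -15*2*r*(½) = -30*r*(½) = -15*r)
p(T(-2)) - 8*(-5 + 7) = -15*(5 + 2*(-2)²) - 8*(-5 + 7) = -15*(5 + 2*4) - 8*2 = -15*(5 + 8) - 16 = -15*13 - 16 = -195 - 16 = -211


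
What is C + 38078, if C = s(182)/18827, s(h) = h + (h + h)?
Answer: 716895052/18827 ≈ 38078.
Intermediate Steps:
s(h) = 3*h (s(h) = h + 2*h = 3*h)
C = 546/18827 (C = (3*182)/18827 = 546*(1/18827) = 546/18827 ≈ 0.029001)
C + 38078 = 546/18827 + 38078 = 716895052/18827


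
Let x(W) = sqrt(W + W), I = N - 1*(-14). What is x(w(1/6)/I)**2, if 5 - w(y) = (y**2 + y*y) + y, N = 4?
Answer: 43/81 ≈ 0.53086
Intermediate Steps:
w(y) = 5 - y - 2*y**2 (w(y) = 5 - ((y**2 + y*y) + y) = 5 - ((y**2 + y**2) + y) = 5 - (2*y**2 + y) = 5 - (y + 2*y**2) = 5 + (-y - 2*y**2) = 5 - y - 2*y**2)
I = 18 (I = 4 - 1*(-14) = 4 + 14 = 18)
x(W) = sqrt(2)*sqrt(W) (x(W) = sqrt(2*W) = sqrt(2)*sqrt(W))
x(w(1/6)/I)**2 = (sqrt(2)*sqrt((5 - 1/6 - 2*(1/6)**2)/18))**2 = (sqrt(2)*sqrt((5 - 1*1/6 - 2*(1/6)**2)*(1/18)))**2 = (sqrt(2)*sqrt((5 - 1/6 - 2*1/36)*(1/18)))**2 = (sqrt(2)*sqrt((5 - 1/6 - 1/18)*(1/18)))**2 = (sqrt(2)*sqrt((43/9)*(1/18)))**2 = (sqrt(2)*sqrt(43/162))**2 = (sqrt(2)*(sqrt(86)/18))**2 = (sqrt(43)/9)**2 = 43/81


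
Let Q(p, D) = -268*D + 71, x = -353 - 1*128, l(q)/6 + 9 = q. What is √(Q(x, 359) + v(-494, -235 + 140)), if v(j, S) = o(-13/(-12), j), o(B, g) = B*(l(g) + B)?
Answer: I*√14314943/12 ≈ 315.29*I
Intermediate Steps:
l(q) = -54 + 6*q
o(B, g) = B*(-54 + B + 6*g) (o(B, g) = B*((-54 + 6*g) + B) = B*(-54 + B + 6*g))
x = -481 (x = -353 - 128 = -481)
Q(p, D) = 71 - 268*D
v(j, S) = -8255/144 + 13*j/2 (v(j, S) = (-13/(-12))*(-54 - 13/(-12) + 6*j) = (-13*(-1/12))*(-54 - 13*(-1/12) + 6*j) = 13*(-54 + 13/12 + 6*j)/12 = 13*(-635/12 + 6*j)/12 = -8255/144 + 13*j/2)
√(Q(x, 359) + v(-494, -235 + 140)) = √((71 - 268*359) + (-8255/144 + (13/2)*(-494))) = √((71 - 96212) + (-8255/144 - 3211)) = √(-96141 - 470639/144) = √(-14314943/144) = I*√14314943/12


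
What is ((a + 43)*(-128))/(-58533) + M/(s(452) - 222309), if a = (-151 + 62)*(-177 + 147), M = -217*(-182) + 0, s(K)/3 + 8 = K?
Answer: 24808551542/4311482247 ≈ 5.7541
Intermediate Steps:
s(K) = -24 + 3*K
M = 39494 (M = 39494 + 0 = 39494)
a = 2670 (a = -89*(-30) = 2670)
((a + 43)*(-128))/(-58533) + M/(s(452) - 222309) = ((2670 + 43)*(-128))/(-58533) + 39494/((-24 + 3*452) - 222309) = (2713*(-128))*(-1/58533) + 39494/((-24 + 1356) - 222309) = -347264*(-1/58533) + 39494/(1332 - 222309) = 347264/58533 + 39494/(-220977) = 347264/58533 + 39494*(-1/220977) = 347264/58533 - 39494/220977 = 24808551542/4311482247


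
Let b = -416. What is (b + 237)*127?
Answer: -22733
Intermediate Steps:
(b + 237)*127 = (-416 + 237)*127 = -179*127 = -22733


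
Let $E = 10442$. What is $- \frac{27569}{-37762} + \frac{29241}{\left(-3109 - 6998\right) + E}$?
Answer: $\frac{1113434257}{12650270} \approx 88.017$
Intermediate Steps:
$- \frac{27569}{-37762} + \frac{29241}{\left(-3109 - 6998\right) + E} = - \frac{27569}{-37762} + \frac{29241}{\left(-3109 - 6998\right) + 10442} = \left(-27569\right) \left(- \frac{1}{37762}\right) + \frac{29241}{-10107 + 10442} = \frac{27569}{37762} + \frac{29241}{335} = \frac{1113434257}{12650270}$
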